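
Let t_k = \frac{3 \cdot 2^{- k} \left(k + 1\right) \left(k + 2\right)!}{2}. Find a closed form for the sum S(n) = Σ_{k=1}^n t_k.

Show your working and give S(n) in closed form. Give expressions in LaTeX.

Compute t_(k+1)/t_k: get (k + 2)*(k + 3)/(2*(k + 1)).
Gosper form: A/B · C(k+1)/C(k) with A=k/2 + 3/2, B=1, C=k + 1.
f must satisfy (k/2 + 3/2)·f(k+1) − (1)·f(k) = k + 1.
From deg A=1, deg B=0, deg C=1: d=0.
Solving with deg f ≤ 0: f(k) = 2.
So s_k = (B(k−1)f/C)·t_k = (2/(k + 1))·t_k = 3*factorial(k + 2)/2**k.
s_(k+1) − s_k = 3*(k + 1)*factorial(k + 2)/(2*2**k) = t_k.
s_(n+1) = 3*2**(-n - 1)*factorial(n + 3) and s_(1) = 9, so S(n) = -9 + 3*factorial(n + 3)/(2*2**n).

S(n) = -9 + \frac{3 \cdot 2^{- n} \left(n + 3\right)!}{2}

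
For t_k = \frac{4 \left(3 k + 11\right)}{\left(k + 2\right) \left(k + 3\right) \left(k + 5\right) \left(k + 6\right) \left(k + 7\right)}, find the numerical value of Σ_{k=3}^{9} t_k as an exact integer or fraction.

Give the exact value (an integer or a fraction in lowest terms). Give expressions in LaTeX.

Step 1: r(k) = (k + 2)*(k + 5)*(3*k + 14)/((k + 4)*(k + 8)*(3*k + 11)).
Take A(k)=k + 2, B(k)=k + 8, C(k)=k**2 + 23*k/3 + 44/3.
Key eq: (k + 2)·f(k+1) = (k + 7)·f(k) + (k**2 + 23*k/3 + 44/3).
deg f ≤ 5 (via 1,1,2).
Coefficient equations give f(k) = k*(k + 3)*(k + 4)*(k**2 + 13*k + 52)/180.
So s_k = (B(k−1)f/C)·t_k = (k*(k + 3)*(k + 7)*(k**2 + 13*k + 52)/(60*(3*k + 11)))·t_k = k*(k**2 + 13*k + 52)/(15*(k**3 + 13*k**2 + 52*k + 60)).
Check: Δs_k = 4*(3*k + 11)/(k**5 + 23*k**4 + 203*k**3 + 853*k**2 + 1692*k + 1260). ✓
Telescoping: Σ = s_(10) − s_(3) = 47/720 − (1/18) = 7/720.

Σ = 7/720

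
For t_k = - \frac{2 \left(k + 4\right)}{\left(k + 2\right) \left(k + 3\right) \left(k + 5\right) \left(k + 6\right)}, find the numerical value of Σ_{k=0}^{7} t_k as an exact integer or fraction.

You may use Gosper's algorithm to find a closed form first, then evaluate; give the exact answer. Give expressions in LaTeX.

Σ = -6/65

Ratio r(k) = (k + 2)*(k + 5)**2/((k + 4)**2*(k + 7)).
Factor: A=k + 2; B=k + 7; C=k**2 + 8*k + 16.
Need (k + 2)·f(k+1) − (k + 6)·f(k) = k**2 + 8*k + 16.
deg f ≤ 4 (via 1,1,2).
A polynomial solution: f(k) = k*(k + 3)*(k + 4)*(k + 7)/20.
Certificate R = B(k−1)f/C = k*(k + 3)*(k + 6)*(k + 7)/(20*(k + 4)) gives s_k = k*(-k - 7)/(10*(k**2 + 7*k + 10)).
Δs = 2*(-k - 4)/(k**4 + 16*k**3 + 91*k**2 + 216*k + 180), as required.
Sum = s_(8) − s_(0); s_(8) = -6/65, s_(0) = 0 ⇒ -6/65.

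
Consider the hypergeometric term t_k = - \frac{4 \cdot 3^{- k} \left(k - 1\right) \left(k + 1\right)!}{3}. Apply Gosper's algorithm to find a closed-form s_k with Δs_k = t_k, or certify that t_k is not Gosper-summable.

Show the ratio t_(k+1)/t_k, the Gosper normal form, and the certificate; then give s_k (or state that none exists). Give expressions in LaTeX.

s_k = - 4 \cdot 3^{- k} \left(k + 1\right)!

Compute t_(k+1)/t_k: get k*(k + 2)/(3*(k - 1)).
Take A(k)=k/3 + 2/3, B(k)=1, C(k)=k - 1.
Key eq: (k/3 + 2/3)·f(k+1) = (1)·f(k) + (k - 1).
deg f ≤ 0 (via 1,0,1).
Match coefficients ⇒ f(k) = 3.
Then R = B(k−1)f/C = 3/(k - 1), so s_k = R(k)·t_k = -4*factorial(k + 1)/3**k.
Δs = -4*(k - 1)*factorial(k + 1)/(3*3**k), as required.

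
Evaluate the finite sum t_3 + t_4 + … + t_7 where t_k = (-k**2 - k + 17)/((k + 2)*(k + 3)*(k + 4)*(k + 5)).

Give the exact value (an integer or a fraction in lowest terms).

Ratio r(k) = (k + 2)*(k + (k + 1)**2 - 16)/((k + 6)*(k**2 + k - 17)).
Take A(k)=k + 2, B(k)=k + 6, C(k)=k**2 + k - 17.
Key eq: (k + 2)·f(k+1) = (k + 5)·f(k) + (k**2 + k - 17).
From deg A=1, deg B=1, deg C=2: d=3.
A polynomial solution: f(k) = -k*(k**2 + 17*k + 50)/8.
Get s_k = R·t_k = k*(k**2 + 17*k + 50)/(8*(k + 2)*(k + 3)*(k + 4)) with R(k) = B(k−1)f(k)/C(k) = -k*(k + 5)*(k**2 + 17*k + 50)/(8*(k**2 + k - 17)).
Δs = (-k**2 - k + 17)/(k**4 + 14*k**3 + 71*k**2 + 154*k + 120), as required.
Telescoping: Σ = s_(8) − s_(3) = 25/132 − (11/56) = -13/1848.

Σ = -13/1848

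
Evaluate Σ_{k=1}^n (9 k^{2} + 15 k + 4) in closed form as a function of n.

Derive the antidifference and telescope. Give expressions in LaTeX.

The ratio is (3*k + 7)/(3*k + 1).
So A=1 and B=1, with C=k**2 + 5*k/3 + 4/9.
Need (1)·f(k+1) − (1)·f(k) = k**2 + 5*k/3 + 4/9.
Bound: deg f ≤ 3.
Coefficient equations give f(k) = k*(3*k**2 + 3*k - 2)/9.
Then R = B(k−1)f/C = k*(3*k**2 + 3*k - 2)/((3*k + 1)*(3*k + 4)), so s_k = R(k)·t_k = k*(3*k**2 + 3*k - 2).
Verify: 9*k**2 + 15*k + 4 matches t_k.
Telescope: S(n) = s_(n+1) − s_(1) = 3*n**3 + 12*n**2 + 13*n + 4 − (4) = n*(3*n**2 + 12*n + 13).

S(n) = n \left(3 n^{2} + 12 n + 13\right)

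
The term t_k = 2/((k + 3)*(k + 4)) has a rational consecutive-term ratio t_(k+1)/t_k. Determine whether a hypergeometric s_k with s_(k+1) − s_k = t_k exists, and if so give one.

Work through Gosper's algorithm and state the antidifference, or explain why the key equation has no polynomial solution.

The ratio is (k + 3)/(k + 5).
Take A(k)=k + 3, B(k)=k + 5, C(k)=1.
Solve (k + 3)·f(k+1) − (k + 4)·f(k) = 1.
deg f ≤ 1 (via 1,1,0).
Coefficient equations give f(k) = k/3.
Then R = B(k−1)f/C = k*(k + 4)/3, so s_k = R(k)·t_k = 2*k/(3*(k + 3)).
Verify: 2/(k**2 + 7*k + 12) matches t_k.

s_k = 2*k/(3*(k + 3))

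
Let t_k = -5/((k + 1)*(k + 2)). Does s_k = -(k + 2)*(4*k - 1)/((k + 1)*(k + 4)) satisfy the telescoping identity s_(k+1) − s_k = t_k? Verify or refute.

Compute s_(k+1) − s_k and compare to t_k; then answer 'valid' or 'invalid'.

s_(k+1) = -(k + 3)*(4*k + 3)/((k + 2)*(k + 5))
s_(k+1) − s_k = (-13*k**2 - 49*k - 56)/(k**4 + 12*k**3 + 49*k**2 + 78*k + 40)
(s_(k+1) − s_k) − t_k = 4*(-2*k**2 - k + 11)/(k**4 + 12*k**3 + 49*k**2 + 78*k + 40)

Invalid: residual 4*(-2*k**2 - k + 11)/(k**4 + 12*k**3 + 49*k**2 + 78*k + 40) ≠ 0.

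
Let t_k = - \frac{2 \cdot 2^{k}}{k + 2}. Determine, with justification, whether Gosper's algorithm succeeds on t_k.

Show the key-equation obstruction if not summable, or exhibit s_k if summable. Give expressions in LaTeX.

No. Not Gosper-summable.

Ratio r(k) = 2*(k + 2)/(k + 3).
Gosper form: A/B · C(k+1)/C(k) with A=2*k + 4, B=k + 3, C=1.
Need (2*k + 4)·f(k+1) − (k + 2)·f(k) = 1.
d = -1 from the (1,1,0) case.
Negative degree bound (-1): no f exists, t_k not Gosper-summable.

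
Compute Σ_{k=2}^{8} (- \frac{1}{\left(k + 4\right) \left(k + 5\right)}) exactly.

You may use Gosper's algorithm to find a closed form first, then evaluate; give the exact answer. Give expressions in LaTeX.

t_(k+1)/t_k = (k + 4)/(k + 6).
Take A(k)=k + 4, B(k)=k + 6, C(k)=1.
Solve (k + 4)·f(k+1) − (k + 5)·f(k) = 1.
d = 1 from the (1,1,0) case.
Coefficient equations give f(k) = k/4.
Then R = B(k−1)f/C = k*(k + 5)/4, so s_k = R(k)·t_k = -k/(4*k + 16).
s_(k+1) − s_k = -1/(k**2 + 9*k + 20) = t_k.
Telescoping: Σ = s_(9) − s_(2) = -9/52 − (-1/12) = -7/78.

Σ = -7/78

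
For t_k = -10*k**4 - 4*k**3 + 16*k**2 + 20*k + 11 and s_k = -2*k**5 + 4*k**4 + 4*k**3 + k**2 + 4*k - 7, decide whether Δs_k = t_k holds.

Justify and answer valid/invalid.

Valid: the claim telescopes to t_k.

s_(k+1) = -2*k**5 - 6*k**4 + 17*k**2 + 24*k + 4
s_(k+1) − s_k = -10*k**4 - 4*k**3 + 16*k**2 + 20*k + 11
(s_(k+1) − s_k) − t_k = 0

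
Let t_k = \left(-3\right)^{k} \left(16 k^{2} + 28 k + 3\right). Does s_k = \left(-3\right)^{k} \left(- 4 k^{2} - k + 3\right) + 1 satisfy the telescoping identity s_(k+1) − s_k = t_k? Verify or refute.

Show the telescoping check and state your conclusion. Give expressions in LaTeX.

s_(k+1) = (-3)**(k + 1)*(-k - 4*(k + 1)**2 + 2) + 1
s_(k+1) − s_k = (-3)**k*(16*k**2 + 28*k + 3)
(s_(k+1) − s_k) − t_k = 0

valid (s_(k+1) − s_k reduces to t_k)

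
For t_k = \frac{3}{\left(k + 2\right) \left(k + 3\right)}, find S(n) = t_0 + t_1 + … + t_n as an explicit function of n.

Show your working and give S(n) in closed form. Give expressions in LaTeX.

Compute t_(k+1)/t_k: get (k + 2)/(k + 4).
A = k + 2, B = k + 4, C = 1.
Set up (k + 2)·f(k+1) − (k + 3)·f(k) − (1) = 0.
From deg A=1, deg B=1, deg C=0: d=1.
Solving with deg f ≤ 1: f(k) = k/2.
Then R = B(k−1)f/C = k*(k + 3)/2, so s_k = R(k)·t_k = 3*k/(2*(k + 2)).
Δs = 3/(k**2 + 5*k + 6), as required.
Evaluate: s_(n+1) = 3*(n + 1)/(2*(n + 3)); subtract s_(0) = 0 ⇒ S(n) = 3*(n + 1)/(2*(n + 3)).

S(n) = \frac{3 \left(n + 1\right)}{2 \left(n + 3\right)}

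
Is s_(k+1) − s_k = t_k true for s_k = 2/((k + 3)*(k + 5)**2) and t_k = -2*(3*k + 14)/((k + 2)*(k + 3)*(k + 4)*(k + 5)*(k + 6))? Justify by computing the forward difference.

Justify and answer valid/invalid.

Invalid: residual 6*(4*k**2 + 39*k + 94)/(k**7 + 31*k**6 + 405*k**5 + 2885*k**4 + 12074*k**3 + 29604*k**2 + 39240*k + 21600) ≠ 0.

s_(k+1) = 2/((k + 4)*(k + 6)**2)
s_(k+1) − s_k = 2/((k + 4)*(k + 6)**2) - 2/((k + 3)*(k + 5)**2)
(s_(k+1) − s_k) − t_k = 6*(4*k**2 + 39*k + 94)/(k**7 + 31*k**6 + 405*k**5 + 2885*k**4 + 12074*k**3 + 29604*k**2 + 39240*k + 21600)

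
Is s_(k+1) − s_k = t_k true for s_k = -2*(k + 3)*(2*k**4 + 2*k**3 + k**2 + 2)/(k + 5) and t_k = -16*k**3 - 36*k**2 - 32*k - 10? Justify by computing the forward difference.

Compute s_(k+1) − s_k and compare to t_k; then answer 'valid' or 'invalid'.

Invalid: residual 4*(6*k**4 + 56*k**3 + 105*k**2 + 85*k + 23)/(k**2 + 11*k + 30) ≠ 0.

s_(k+1) = -2*(k + 4)*(2*(k + 1)**4 + 2*(k + 1)**3 + (k + 1)**2 + 2)/(k + 6)
s_(k+1) − s_k = 2*(-8*k**5 - 94*k**4 - 342*k**3 - 511*k**2 - 365*k - 104)/(k**2 + 11*k + 30)
(s_(k+1) − s_k) − t_k = 4*(6*k**4 + 56*k**3 + 105*k**2 + 85*k + 23)/(k**2 + 11*k + 30)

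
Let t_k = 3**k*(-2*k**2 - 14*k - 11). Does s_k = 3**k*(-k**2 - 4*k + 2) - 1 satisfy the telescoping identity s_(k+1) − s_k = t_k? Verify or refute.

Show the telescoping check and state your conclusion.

s_(k+1) = -3*3**k*(4*k + (k + 1)**2 + 2) - 1
s_(k+1) − s_k = 3**k*(-2*k**2 - 14*k - 11)
(s_(k+1) − s_k) − t_k = 0

Valid — Δs_k = t_k.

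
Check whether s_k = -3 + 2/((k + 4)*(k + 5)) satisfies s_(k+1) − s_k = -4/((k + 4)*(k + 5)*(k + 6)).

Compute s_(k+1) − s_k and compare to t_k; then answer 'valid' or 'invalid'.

Valid — Δs_k = t_k.

s_(k+1) = -3 + 2/((k + 5)*(k + 6))
s_(k+1) − s_k = -4/(k**3 + 15*k**2 + 74*k + 120)
(s_(k+1) − s_k) − t_k = 0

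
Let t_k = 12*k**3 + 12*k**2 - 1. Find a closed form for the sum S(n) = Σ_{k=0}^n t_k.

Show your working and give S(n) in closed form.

r(k) = (12*(k + 1)**3 + 12*(k + 1)**2 - 1)/(12*k**3 + 12*k**2 - 1) after simplifying.
Normal form (A,B,C) = (1, 1, k**3 + k**2 - 1/12).
Set up (1)·f(k+1) − (1)·f(k) − (k**3 + k**2 - 1/12) = 0.
d = 4 from the (0,0,3) case.
A polynomial solution: f(k) = k*(3*k**3 - 2*k**2 - 3*k + 1)/12.
So s_k = (B(k−1)f/C)·t_k = (k*(3*k**3 - 2*k**2 - 3*k + 1)/(12*k**3 + 12*k**2 - 1))·t_k = k*(3*k**3 - 2*k**2 - 3*k + 1).
Check: Δs_k = 12*k**3 + 12*k**2 - 1. ✓
s_(n+1) = 3*n**4 + 10*n**3 + 9*n**2 + n - 1 and s_(0) = 0, so S(n) = 3*n**4 + 10*n**3 + 9*n**2 + n - 1.

S(n) = 3*n**4 + 10*n**3 + 9*n**2 + n - 1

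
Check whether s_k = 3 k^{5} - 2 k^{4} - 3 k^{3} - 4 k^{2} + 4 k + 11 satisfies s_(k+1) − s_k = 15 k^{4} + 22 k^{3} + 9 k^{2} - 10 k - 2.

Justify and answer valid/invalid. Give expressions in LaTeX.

s_(k+1) = 3*k**5 + 13*k**4 + 19*k**3 + 5*k**2 - 6*k + 9
s_(k+1) − s_k = 15*k**4 + 22*k**3 + 9*k**2 - 10*k - 2
(s_(k+1) − s_k) − t_k = 0

valid; difference matches t_k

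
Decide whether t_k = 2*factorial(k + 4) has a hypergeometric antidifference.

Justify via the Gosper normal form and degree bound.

No; the degree bound rules out any f.

Ratio r(k) = k + 5.
So A=k + 5 and B=1, with C=1.
Set up (k + 5)·f(k+1) − (1)·f(k) − (1) = 0.
deg f ≤ -1 (via 1,0,0).
d = -1 < 0 ⇒ no nonzero polynomial f; not summable.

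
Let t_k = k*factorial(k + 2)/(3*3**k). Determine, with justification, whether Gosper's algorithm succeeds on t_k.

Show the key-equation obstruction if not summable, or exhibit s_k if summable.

The ratio is (k + 1)*(k + 3)/(3*k).
A = k/3 + 1, B = 1, C = k.
Solve (k/3 + 1)·f(k+1) − (1)·f(k) = k.
deg f ≤ 0 (via 1,0,1).
Coefficient equations give f(k) = 3.
So s_k = (B(k−1)f/C)·t_k = (3/k)·t_k = factorial(k + 2)/3**k.
Δs = k*factorial(k + 2)/(3*3**k), as required.

Yes. s_k = factorial(k + 2)/3**k.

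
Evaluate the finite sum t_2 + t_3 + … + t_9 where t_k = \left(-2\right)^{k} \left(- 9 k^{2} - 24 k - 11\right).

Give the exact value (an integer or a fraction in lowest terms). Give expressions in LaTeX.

Σ = 347060

The ratio is 2*(-9*k**2 - 42*k - 44)/(9*k**2 + 24*k + 11).
Gosper form: A/B · C(k+1)/C(k) with A=-2, B=1, C=k**2 + 8*k/3 + 11/9.
Key eq: (-2)·f(k+1) = (1)·f(k) + (k**2 + 8*k/3 + 11/9).
d = 2 from the (0,0,2) case.
Solve for f: f(k) = -(3*k**2 + 4*k - 1)/9 (degree 2 ≤ 2).
Certificate R = B(k−1)f/C = -(3*k**2 + 4*k - 1)/(9*k**2 + 24*k + 11) gives s_k = (-2)**k*(3*k**2 + 4*k - 1).
Check: Δs_k = (-2)**k*(-9*k**2 - 24*k - 11). ✓
Telescoping: Σ = s_(10) − s_(2) = 347136 − (76) = 347060.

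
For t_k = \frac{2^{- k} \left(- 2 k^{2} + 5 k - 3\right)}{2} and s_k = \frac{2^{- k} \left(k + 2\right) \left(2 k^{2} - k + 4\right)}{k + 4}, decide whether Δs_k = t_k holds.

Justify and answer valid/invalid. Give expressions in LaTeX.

s_(k+1) = (k + 3)*(-k + 2*(k + 1)**2 + 3)/(2*2**k*(k + 5))
s_(k+1) − s_k = (-2*k**4 - 9*k**3 + 16*k**2 + 35*k - 20)/(2*2**k*(k**2 + 9*k + 20))
(s_(k+1) − s_k) − t_k = (2*k**3 + 7*k**2 - 19*k + 20)/(2**k*(k**2 + 9*k + 20))

Invalid: residual \frac{2^{- k} \left(2 k^{3} + 7 k^{2} - 19 k + 20\right)}{k^{2} + 9 k + 20} ≠ 0.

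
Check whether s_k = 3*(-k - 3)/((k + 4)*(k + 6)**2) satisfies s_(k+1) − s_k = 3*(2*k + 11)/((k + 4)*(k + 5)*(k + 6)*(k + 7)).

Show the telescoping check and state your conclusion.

Invalid: residual 9*(-3*k**2 - 35*k - 101)/(k**6 + 35*k**5 + 507*k**4 + 3889*k**3 + 16652*k**2 + 37716*k + 35280) ≠ 0.

s_(k+1) = 3*(-k - 4)/((k + 5)*(k + 7)**2)
s_(k+1) − s_k = 3*(2*k**3 + 28*k**2 + 122*k + 159)/(k**6 + 35*k**5 + 507*k**4 + 3889*k**3 + 16652*k**2 + 37716*k + 35280)
(s_(k+1) − s_k) − t_k = 9*(-3*k**2 - 35*k - 101)/(k**6 + 35*k**5 + 507*k**4 + 3889*k**3 + 16652*k**2 + 37716*k + 35280)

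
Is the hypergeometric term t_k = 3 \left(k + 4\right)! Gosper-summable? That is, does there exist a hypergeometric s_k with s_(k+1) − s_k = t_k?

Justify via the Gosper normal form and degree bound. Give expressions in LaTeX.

No — t_k has no hypergeometric antidifference.

t_(k+1)/t_k = k + 5.
Normal form (A,B,C) = (k + 5, 1, 1).
f must satisfy (k + 5)·f(k+1) − (1)·f(k) = 1.
d = -1 from the (1,0,0) case.
deg f ≤ -1 is impossible — no certificate.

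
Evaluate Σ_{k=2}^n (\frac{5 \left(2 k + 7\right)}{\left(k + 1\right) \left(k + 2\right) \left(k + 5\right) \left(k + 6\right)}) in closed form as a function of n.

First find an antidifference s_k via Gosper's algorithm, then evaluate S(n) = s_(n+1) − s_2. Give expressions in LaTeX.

S(n) = \frac{5 \left(n^{2} + 8 n - 9\right)}{21 \left(n^{2} + 8 n + 12\right)}

r(k) = (k + 1)*(k + 5)*(2*k + 9)/((k + 3)*(k + 7)*(2*k + 7)) after simplifying.
Gosper form: A/B · C(k+1)/C(k) with A=k + 1, B=k + 7, C=k**3 + 21*k**2/2 + 73*k/2 + 42.
f must satisfy (k + 1)·f(k+1) − (k + 6)·f(k) = k**3 + 21*k**2/2 + 73*k/2 + 42.
deg f ≤ 5 (via 1,1,3).
A polynomial solution: f(k) = k*(k + 2)*(k + 3)*(k + 4)*(k + 6)/10.
Then R = B(k−1)f/C = k*(k + 2)*(k + 6)**2/(5*(2*k + 7)), so s_k = R(k)·t_k = k*(k + 6)/(k**2 + 6*k + 5).
Verify: 5*(2*k + 7)/(k**4 + 14*k**3 + 65*k**2 + 112*k + 60) matches t_k.
s_(n+1) = (n**2 + 8*n + 7)/(n**2 + 8*n + 12) and s_(2) = 16/21, so S(n) = 5*(n**2 + 8*n - 9)/(21*(n**2 + 8*n + 12)).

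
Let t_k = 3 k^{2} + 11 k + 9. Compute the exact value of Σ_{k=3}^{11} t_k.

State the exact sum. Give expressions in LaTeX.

Compute t_(k+1)/t_k: get (3*k**2 + 17*k + 23)/(3*k**2 + 11*k + 9).
Normal form (A,B,C) = (1, 1, k**2 + 11*k/3 + 3).
Solve (1)·f(k+1) − (1)·f(k) = k**2 + 11*k/3 + 3.
d = 3 from the (0,0,2) case.
Solve for f: f(k) = k*(k + 2)**2/3 (degree 3 ≤ 3).
So s_k = (B(k−1)f/C)·t_k = (k*(k + 2)**2/(3*k**2 + 11*k + 9))·t_k = k*(k**2 + 4*k + 4).
Δs = 3*k**2 + 11*k + 9, as required.
Sum = s_(12) − s_(3); s_(12) = 2352, s_(3) = 75 ⇒ 2277.

Σ = 2277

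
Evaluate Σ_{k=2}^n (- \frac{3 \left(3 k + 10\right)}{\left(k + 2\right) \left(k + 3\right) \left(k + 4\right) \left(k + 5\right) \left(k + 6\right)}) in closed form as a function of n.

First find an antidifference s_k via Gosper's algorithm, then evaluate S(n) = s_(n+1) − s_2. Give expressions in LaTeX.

r(k) = (k + 2)*(3*k + 13)/((k + 7)*(3*k + 10)) after simplifying.
So A=k + 2 and B=k + 7, with C=k + 10/3.
f must satisfy (k + 2)·f(k+1) − (k + 6)·f(k) = k + 10/3.
deg f ≤ 4 (via 1,1,1).
A polynomial solution: f(k) = k*(k + 3)*(k**2 + 11*k + 38)/120.
Then R = B(k−1)f/C = k*(k + 3)*(k + 6)*(k**2 + 11*k + 38)/(40*(3*k + 10)), so s_k = R(k)·t_k = 3*k*(-k**2 - 11*k - 38)/(40*(k**3 + 11*k**2 + 38*k + 40)).
Verify: 3*(-3*k - 10)/(k**5 + 20*k**4 + 155*k**3 + 580*k**2 + 1044*k + 720) matches t_k.
Σ_(k=2)^n t_k = s_(n+1) − s_(2) = (3*(-n**3 - 14*n**2 - 63*n - 50)/(40*(n**3 + 14*n**2 + 63*n + 90))) − (-2/35), i.e. (-n**3 - 14*n**2 - 63*n + 78)/(56*(n**3 + 14*n**2 + 63*n + 90)).

S(n) = \frac{- n^{3} - 14 n^{2} - 63 n + 78}{56 \left(n^{3} + 14 n^{2} + 63 n + 90\right)}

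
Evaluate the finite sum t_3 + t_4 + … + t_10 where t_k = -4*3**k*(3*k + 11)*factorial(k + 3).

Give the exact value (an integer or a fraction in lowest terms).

t_(k+1)/t_k = 3*(k + 4)*(3*k + 14)/(3*k + 11).
Gosper form: A/B · C(k+1)/C(k) with A=3*k + 12, B=1, C=k + 11/3.
f must satisfy (3*k + 12)·f(k+1) − (1)·f(k) = k + 11/3.
deg f ≤ 0 (via 1,0,1).
A polynomial solution: f(k) = 1/3.
Certificate R = B(k−1)f/C = 1/(3*k + 11) gives s_k = -4*3**k*factorial(k + 3).
Verify: -4*3**k*(3*k + 11)*factorial(k + 3) matches t_k.
Evaluate s at k=11 and k=3: -61773491004825600 and -77760; difference -61773491004747840.

Σ = -61773491004747840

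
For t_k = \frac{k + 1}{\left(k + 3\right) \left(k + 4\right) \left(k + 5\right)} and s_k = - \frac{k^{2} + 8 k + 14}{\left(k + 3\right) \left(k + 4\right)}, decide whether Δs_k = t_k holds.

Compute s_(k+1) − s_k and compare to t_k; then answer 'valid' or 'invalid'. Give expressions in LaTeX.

s_(k+1) = (-8*k - (k + 1)**2 - 22)/((k + 4)*(k + 5))
s_(k+1) − s_k = (k + 1)/(k**3 + 12*k**2 + 47*k + 60)
(s_(k+1) − s_k) − t_k = 0

Valid: the claim telescopes to t_k.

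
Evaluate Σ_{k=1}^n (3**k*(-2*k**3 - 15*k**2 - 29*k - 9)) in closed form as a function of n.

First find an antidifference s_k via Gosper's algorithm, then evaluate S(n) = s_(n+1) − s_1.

Compute t_(k+1)/t_k: get 3*(2*k**3 + 21*k**2 + 65*k + 55)/(2*k**3 + 15*k**2 + 29*k + 9).
Take A(k)=3, B(k)=1, C(k)=k**3 + 15*k**2/2 + 29*k/2 + 9/2.
Need (3)·f(k+1) − (1)·f(k) = k**3 + 15*k**2/2 + 29*k/2 + 9/2.
deg f ≤ 3 (via 0,0,3).
Coefficient equations give f(k) = (k**3 + 3*k**2 + k - 3)/2.
Get s_k = R·t_k = 3**k*(-k**3 - 3*k**2 - k + 3) with R(k) = B(k−1)f(k)/C(k) = (k**3 + 3*k**2 + k - 3)/((2*k + 9)*(k**2 + 3*k + 1)).
Check: Δs_k = 3**k*(-2*k**3 - 15*k**2 - 29*k - 9). ✓
s_(n+1) = 3**(n + 1)*(-n**3 - 6*n**2 - 10*n - 2) and s_(1) = -6, so S(n) = -3*3**n*n**3 - 18*3**n*n**2 - 30*3**n*n - 6*3**n + 6.

S(n) = -3*3**n*n**3 - 18*3**n*n**2 - 30*3**n*n - 6*3**n + 6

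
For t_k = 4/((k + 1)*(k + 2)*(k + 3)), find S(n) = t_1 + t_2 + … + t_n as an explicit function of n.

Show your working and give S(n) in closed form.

S(n) = n*(n + 5)/(3*(n**2 + 5*n + 6))

The ratio is (k + 1)/(k + 4).
So A=k + 1 and B=k + 4, with C=1.
Need (k + 1)·f(k+1) − (k + 3)·f(k) = 1.
From deg A=1, deg B=1, deg C=0: d=2.
Solve for f: f(k) = k*(k + 3)/4 (degree 2 ≤ 2).
Certificate R = B(k−1)f/C = k*(k + 3)**2/4 gives s_k = k*(k + 3)/((k + 1)*(k + 2)).
Verify: 4/(k**3 + 6*k**2 + 11*k + 6) matches t_k.
s_(n+1) = (n**2 + 5*n + 4)/(n**2 + 5*n + 6) and s_(1) = 2/3, so S(n) = n*(n + 5)/(3*(n**2 + 5*n + 6)).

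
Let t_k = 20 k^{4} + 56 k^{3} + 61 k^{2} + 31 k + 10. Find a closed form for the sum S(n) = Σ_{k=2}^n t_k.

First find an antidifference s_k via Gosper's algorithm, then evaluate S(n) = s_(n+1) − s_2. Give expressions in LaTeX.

S(n) = 4 n^{5} + 24 n^{4} + 55 n^{3} + 60 n^{2} + 35 n - 178

t_(k+1)/t_k = (20*k**4 + 136*k**3 + 349*k**2 + 401*k + 178)/(20*k**4 + 56*k**3 + 61*k**2 + 31*k + 10).
Take A(k)=1, B(k)=1, C(k)=k**4 + 14*k**3/5 + 61*k**2/20 + 31*k/20 + 1/2.
f must satisfy (1)·f(k+1) − (1)·f(k) = k**4 + 14*k**3/5 + 61*k**2/20 + 31*k/20 + 1/2.
d = 5 from the (0,0,4) case.
Match coefficients ⇒ f(k) = k*(4*k**4 + 4*k**3 - k**2 - k + 4)/20.
Then R = B(k−1)f/C = k*(4*k**4 + 4*k**3 - k**2 - k + 4)/(20*k**4 + 56*k**3 + 61*k**2 + 31*k + 10), so s_k = R(k)·t_k = k*(4*k**4 + 4*k**3 - k**2 - k + 4).
s_(k+1) − s_k = 20*k**4 + 56*k**3 + 61*k**2 + 31*k + 10 = t_k.
Telescope: S(n) = s_(n+1) − s_(2) = 4*n**5 + 24*n**4 + 55*n**3 + 60*n**2 + 35*n + 10 − (188) = 4*n**5 + 24*n**4 + 55*n**3 + 60*n**2 + 35*n - 178.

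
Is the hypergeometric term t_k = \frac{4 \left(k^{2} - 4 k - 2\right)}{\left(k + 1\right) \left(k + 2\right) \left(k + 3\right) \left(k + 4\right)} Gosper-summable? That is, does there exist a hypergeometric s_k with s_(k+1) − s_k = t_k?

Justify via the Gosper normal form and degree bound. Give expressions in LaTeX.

t_(k+1)/t_k = (k**3 - k**2 - 7*k - 5)/(k**3 + k**2 - 22*k - 10).
Take A(k)=k + 1, B(k)=k + 5, C(k)=k**2 - 4*k - 2.
Key eq: (k + 1)·f(k+1) = (k + 4)·f(k) + (k**2 - 4*k - 2).
Bound: deg f ≤ 3.
Coefficient equations give f(k) = -k*(k**2 + 18*k + 5)/12.
R(k) = B(k−1)·f(k)/C(k) = -k*(k + 4)*(k**2 + 18*k + 5)/(12*(k**2 - 4*k - 2)); s_k = R·t_k = k*(-k**2 - 18*k - 5)/(3*(k + 1)*(k + 2)*(k + 3)).
Verify: 4*(k**2 - 4*k - 2)/(k**4 + 10*k**3 + 35*k**2 + 50*k + 24) matches t_k.

Yes. s_k = \frac{k \left(- k^{2} - 18 k - 5\right)}{3 \left(k + 1\right) \left(k + 2\right) \left(k + 3\right)}.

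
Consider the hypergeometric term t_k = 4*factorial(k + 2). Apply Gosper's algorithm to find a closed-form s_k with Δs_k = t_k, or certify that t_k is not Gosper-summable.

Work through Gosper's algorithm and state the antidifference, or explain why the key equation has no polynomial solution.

Ratio r(k) = k + 3.
Factor: A=k + 3; B=1; C=1.
Key eq: (k + 3)·f(k+1) = (1)·f(k) + (1).
Bound: deg f ≤ -1.
Negative degree bound (-1): no f exists, t_k not Gosper-summable.

none — t_k is not Gosper-summable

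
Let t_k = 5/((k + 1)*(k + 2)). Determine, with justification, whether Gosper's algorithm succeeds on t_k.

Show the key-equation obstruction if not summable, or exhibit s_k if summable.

Yes. s_k = 5*k/(k + 1).

r(k) = (k + 1)/(k + 3) after simplifying.
So A=k + 1 and B=k + 3, with C=1.
Key eq: (k + 1)·f(k+1) = (k + 2)·f(k) + (1).
Bound: deg f ≤ 1.
A polynomial solution: f(k) = k.
R(k) = B(k−1)·f(k)/C(k) = k*(k + 2); s_k = R·t_k = 5*k/(k + 1).
Verify: 5/(k**2 + 3*k + 2) matches t_k.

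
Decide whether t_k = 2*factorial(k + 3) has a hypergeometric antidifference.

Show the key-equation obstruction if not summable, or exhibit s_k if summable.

No; the degree bound rules out any f.

r(k) = k + 4 after simplifying.
Normal form (A,B,C) = (k + 4, 1, 1).
Need (k + 4)·f(k+1) − (1)·f(k) = 1.
d = -1 from the (1,0,0) case.
Bound -1 < 0, so the key equation has no polynomial solution.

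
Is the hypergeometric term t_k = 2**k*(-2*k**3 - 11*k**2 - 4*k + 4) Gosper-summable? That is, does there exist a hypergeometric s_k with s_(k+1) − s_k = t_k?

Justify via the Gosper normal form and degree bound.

Compute t_(k+1)/t_k: get 2*(2*k**3 + 17*k**2 + 32*k + 13)/(2*k**3 + 11*k**2 + 4*k - 4).
So A=2 and B=1, with C=k**3 + 11*k**2/2 + 2*k - 2.
f must satisfy (2)·f(k+1) − (1)·f(k) = k**3 + 11*k**2/2 + 2*k - 2.
d = 3 from the (0,0,3) case.
Match coefficients ⇒ f(k) = (2*k - 1)*(k**2 - 2)/2.
Then R = B(k−1)f/C = (2*k - 1)*(k**2 - 2)/(2*k**3 + 11*k**2 + 4*k - 4), so s_k = R(k)·t_k = 2**k*(-2*k**3 + k**2 + 4*k - 2).
Δs = 2**k*(-2*k**3 - 11*k**2 - 4*k + 4), as required.

Yes. s_k = 2**k*(-2*k**3 + k**2 + 4*k - 2).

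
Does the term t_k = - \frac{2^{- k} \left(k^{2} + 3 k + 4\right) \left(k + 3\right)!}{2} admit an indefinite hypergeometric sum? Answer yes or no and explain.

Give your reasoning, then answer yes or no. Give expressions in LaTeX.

Yes. s_k = - 2^{- k} k \left(k + 3\right)!.

Ratio r(k) = (k + 4)*(3*k + (k + 1)**2 + 7)/(2*(k**2 + 3*k + 4)).
So A=k/2 + 2 and B=1, with C=k**2 + 3*k + 4.
Need (k/2 + 2)·f(k+1) − (1)·f(k) = k**2 + 3*k + 4.
deg f ≤ 1 (via 1,0,2).
Coefficient equations give f(k) = 2*k.
Get s_k = R·t_k = -k*factorial(k + 3)/2**k with R(k) = B(k−1)f(k)/C(k) = 2*k/(k**2 + 3*k + 4).
s_(k+1) − s_k = -(k**2 + 3*k + 4)*factorial(k + 3)/(2*2**k) = t_k.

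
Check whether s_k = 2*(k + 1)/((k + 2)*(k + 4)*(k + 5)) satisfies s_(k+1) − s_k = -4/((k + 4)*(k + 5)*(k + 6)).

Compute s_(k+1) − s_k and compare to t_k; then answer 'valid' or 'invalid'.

Invalid: residual 2*(3*k + 10)/(k**5 + 20*k**4 + 155*k**3 + 580*k**2 + 1044*k + 720) ≠ 0.

s_(k+1) = 2*(k + 2)/((k + 3)*(k + 5)*(k + 6))
s_(k+1) − s_k = 2*(-2*k**2 - 7*k - 2)/(k**5 + 20*k**4 + 155*k**3 + 580*k**2 + 1044*k + 720)
(s_(k+1) − s_k) − t_k = 2*(3*k + 10)/(k**5 + 20*k**4 + 155*k**3 + 580*k**2 + 1044*k + 720)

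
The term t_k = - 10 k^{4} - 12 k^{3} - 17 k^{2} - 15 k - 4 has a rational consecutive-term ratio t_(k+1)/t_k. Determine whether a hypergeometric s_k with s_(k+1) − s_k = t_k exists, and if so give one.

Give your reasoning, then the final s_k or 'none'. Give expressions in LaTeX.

The ratio is (10*k**4 + 52*k**3 + 113*k**2 + 125*k + 58)/(10*k**4 + 12*k**3 + 17*k**2 + 15*k + 4).
Gosper form: A/B · C(k+1)/C(k) with A=1, B=1, C=k**4 + 6*k**3/5 + 17*k**2/10 + 3*k/2 + 2/5.
Solve (1)·f(k+1) − (1)·f(k) = k**4 + 6*k**3/5 + 17*k**2/10 + 3*k/2 + 2/5.
Bound: deg f ≤ 5.
Solve for f: f(k) = k*(2*k**4 - 2*k**3 + 3*k**2 + 2*k - 1)/10 (degree 5 ≤ 5).
R(k) = B(k−1)·f(k)/C(k) = k*(2*k**4 - 2*k**3 + 3*k**2 + 2*k - 1)/(10*k**4 + 12*k**3 + 17*k**2 + 15*k + 4); s_k = R·t_k = k*(-2*k**4 + 2*k**3 - 3*k**2 - 2*k + 1).
s_(k+1) − s_k = -10*k**4 - 12*k**3 - 17*k**2 - 15*k - 4 = t_k.

s_k = k \left(- 2 k^{4} + 2 k^{3} - 3 k^{2} - 2 k + 1\right)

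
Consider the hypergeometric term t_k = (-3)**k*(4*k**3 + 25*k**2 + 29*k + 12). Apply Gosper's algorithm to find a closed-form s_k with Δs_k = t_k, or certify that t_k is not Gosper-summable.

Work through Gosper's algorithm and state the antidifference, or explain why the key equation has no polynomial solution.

s_k = (-3)**k*k*(-k**2 - 4*k + 1)

Ratio r(k) = 3*(-4*k**3 - 37*k**2 - 91*k - 70)/(4*k**3 + 25*k**2 + 29*k + 12).
A = -3, B = 1, C = k**3 + 25*k**2/4 + 29*k/4 + 3.
f must satisfy (-3)·f(k+1) − (1)·f(k) = k**3 + 25*k**2/4 + 29*k/4 + 3.
d = 3 from the (0,0,3) case.
A polynomial solution: f(k) = -k*(k**2 + 4*k - 1)/4.
R(k) = B(k−1)·f(k)/C(k) = -k*(k**2 + 4*k - 1)/(4*k**3 + 25*k**2 + 29*k + 12); s_k = R·t_k = (-3)**k*k*(-k**2 - 4*k + 1).
Δs = (-3)**k*(4*k**3 + 25*k**2 + 29*k + 12), as required.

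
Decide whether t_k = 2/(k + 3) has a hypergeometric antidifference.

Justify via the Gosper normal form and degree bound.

Compute t_(k+1)/t_k: get (k + 3)/(k + 4).
Factor: A=k + 3; B=k + 4; C=1.
f must satisfy (k + 3)·f(k+1) − (k + 3)·f(k) = 1.
Bound: deg f ≤ 0.
f = c0 ⇒ A·f(k+1) − B(k−1)·f(k) − C = -1. The system {-1 = 0} is inconsistent; no antidifference.

No. Not Gosper-summable.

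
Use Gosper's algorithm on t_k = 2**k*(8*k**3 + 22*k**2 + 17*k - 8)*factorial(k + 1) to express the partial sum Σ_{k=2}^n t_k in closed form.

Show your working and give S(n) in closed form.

Ratio r(k) = 2*(8*k**4 + 62*k**3 + 177*k**2 + 209*k + 78)/(8*k**3 + 22*k**2 + 17*k - 8).
Gosper form: A/B · C(k+1)/C(k) with A=2*k + 4, B=1, C=k**3 + 11*k**2/4 + 17*k/8 - 1.
Set up (2*k + 4)·f(k+1) − (1)·f(k) − (k**3 + 11*k**2/4 + 17*k/8 - 1) = 0.
From deg A=1, deg B=0, deg C=3: d=2.
Coefficient equations give f(k) = (4*k**2 - 3*k - 4)/8.
Certificate R = B(k−1)f/C = (4*k**2 - 3*k - 4)/(8*k**3 + 22*k**2 + 17*k - 8) gives s_k = 2**k*(4*k**2 - 3*k - 4)*factorial(k + 1).
Check: Δs_k = 2**k*(8*k**3 + 22*k**2 + 17*k - 8)*factorial(k + 1). ✓
s_(n+1) = 2**(n + 1)*(4*n**2 + 5*n - 3)*factorial(n + 2) and s_(2) = 144, so S(n) = 8*2**n*n**4*factorial(n) + 34*2**n*n**3*factorial(n) + 40*2**n*n**2*factorial(n) + 2*2**n*n*factorial(n) - 12*2**n*factorial(n) - 144.

S(n) = 8*2**n*n**4*factorial(n) + 34*2**n*n**3*factorial(n) + 40*2**n*n**2*factorial(n) + 2*2**n*n*factorial(n) - 12*2**n*factorial(n) - 144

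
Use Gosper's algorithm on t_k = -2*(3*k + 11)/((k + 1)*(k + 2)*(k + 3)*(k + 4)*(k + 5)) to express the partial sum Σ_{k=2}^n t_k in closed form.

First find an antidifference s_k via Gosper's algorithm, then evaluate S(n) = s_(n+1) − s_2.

t_(k+1)/t_k = (k + 1)*(3*k + 14)/((k + 6)*(3*k + 11)).
Normal form (A,B,C) = (k + 1, k + 6, k + 11/3).
Need (k + 1)·f(k+1) − (k + 5)·f(k) = k + 11/3.
d = 4 from the (1,1,1) case.
A polynomial solution: f(k) = k*(k + 3)*(k**2 + 7*k + 14)/24.
Get s_k = R·t_k = k*(-k**2 - 7*k - 14)/(4*(k**3 + 7*k**2 + 14*k + 8)) with R(k) = B(k−1)f(k)/C(k) = k*(k + 3)*(k + 5)*(k**2 + 7*k + 14)/(8*(3*k + 11)).
s_(k+1) − s_k = 2*(-3*k - 11)/(k**5 + 15*k**4 + 85*k**3 + 225*k**2 + 274*k + 120) = t_k.
Telescope: S(n) = s_(n+1) − s_(2) = (-n**3 - 10*n**2 - 31*n - 22)/(4*(n**3 + 10*n**2 + 31*n + 30)) − (-2/9) = (-n**3 - 10*n**2 - 31*n + 42)/(36*(n**3 + 10*n**2 + 31*n + 30)).

S(n) = (-n**3 - 10*n**2 - 31*n + 42)/(36*(n**3 + 10*n**2 + 31*n + 30))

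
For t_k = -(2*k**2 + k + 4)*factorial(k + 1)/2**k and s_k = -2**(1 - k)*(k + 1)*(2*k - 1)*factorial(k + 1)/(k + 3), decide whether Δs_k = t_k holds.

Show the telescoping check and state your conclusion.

Invalid: residual 2**(1 - k)*(2*k**3 + 7*k**2 + 3*k + 14)*factorial(k + 1)/((k + 3)*(k + 4)) ≠ 0.

s_(k+1) = -(k + 2)*(2*k + 1)*factorial(k + 2)/(2**k*(k + 4))
s_(k+1) − s_k = -(2*k**4 + 11*k**3 + 21*k**2 + 34*k + 20)*factorial(k + 1)/(2**k*(k + 3)*(k + 4))
(s_(k+1) − s_k) − t_k = 2**(1 - k)*(2*k**3 + 7*k**2 + 3*k + 14)*factorial(k + 1)/((k + 3)*(k + 4))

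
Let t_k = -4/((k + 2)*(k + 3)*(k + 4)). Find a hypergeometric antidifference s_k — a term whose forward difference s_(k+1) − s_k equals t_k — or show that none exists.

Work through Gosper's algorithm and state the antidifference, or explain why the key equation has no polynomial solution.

t_(k+1)/t_k = (k + 2)/(k + 5).
Take A(k)=k + 2, B(k)=k + 5, C(k)=1.
Key eq: (k + 2)·f(k+1) = (k + 4)·f(k) + (1).
Bound: deg f ≤ 2.
Solving with deg f ≤ 2: f(k) = k*(k + 5)/12.
R(k) = B(k−1)·f(k)/C(k) = k*(k + 4)*(k + 5)/12; s_k = R·t_k = k*(-k - 5)/(3*(k + 2)*(k + 3)).
Verify: -4/(k**3 + 9*k**2 + 26*k + 24) matches t_k.

s_k = k*(-k - 5)/(3*(k + 2)*(k + 3))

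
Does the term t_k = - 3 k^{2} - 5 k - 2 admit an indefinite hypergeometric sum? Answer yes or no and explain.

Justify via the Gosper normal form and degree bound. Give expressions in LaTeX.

Yes. s_k = k^{2} \left(- k - 1\right).

The ratio is (3*k**2 + 11*k + 10)/(3*k**2 + 5*k + 2).
Take A(k)=1, B(k)=1, C(k)=k**2 + 5*k/3 + 2/3.
Key eq: (1)·f(k+1) = (1)·f(k) + (k**2 + 5*k/3 + 2/3).
Bound: deg f ≤ 3.
Solving with deg f ≤ 3: f(k) = k**2*(k + 1)/3.
Certificate R = B(k−1)f/C = k**2/(3*k + 2) gives s_k = k**2*(-k - 1).
Verify: -3*k**2 - 5*k - 2 matches t_k.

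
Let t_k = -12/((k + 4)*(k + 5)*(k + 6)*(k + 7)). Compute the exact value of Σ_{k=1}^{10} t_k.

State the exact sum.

r(k) = (k + 4)/(k + 8) after simplifying.
A = k + 4, B = k + 8, C = 1.
Set up (k + 4)·f(k+1) − (k + 7)·f(k) − (1) = 0.
d = 3 from the (1,1,0) case.
Solve for f: f(k) = k*(k**2 + 15*k + 74)/360 (degree 3 ≤ 3).
Certificate R = B(k−1)f/C = k*(k + 7)*(k**2 + 15*k + 74)/360 gives s_k = k*(-k**2 - 15*k - 74)/(30*(k + 4)*(k + 5)*(k + 6)).
s_(k+1) − s_k = -12/(k**4 + 22*k**3 + 179*k**2 + 638*k + 840) = t_k.
Σ_(k=1)^(10) t_k = s_(11) − s_(1) = -11/340 − (-1/70) = -43/2380.

Σ = -43/2380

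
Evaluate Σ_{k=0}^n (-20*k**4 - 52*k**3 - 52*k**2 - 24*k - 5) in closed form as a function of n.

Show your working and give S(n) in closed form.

Ratio r(k) = (20*k**4 + 132*k**3 + 328*k**2 + 364*k + 153)/(20*k**4 + 52*k**3 + 52*k**2 + 24*k + 5).
So A=1 and B=1, with C=k**4 + 13*k**3/5 + 13*k**2/5 + 6*k/5 + 1/4.
Solve (1)·f(k+1) − (1)·f(k) = k**4 + 13*k**3/5 + 13*k**2/5 + 6*k/5 + 1/4.
From deg A=0, deg B=0, deg C=4: d=5.
A polynomial solution: f(k) = k*(4*k**4 + 3*k**3 - 2*k**2 - k + 1)/20.
Get s_k = R·t_k = k*(-4*k**4 - 3*k**3 + 2*k**2 + k - 1) with R(k) = B(k−1)f(k)/C(k) = k*(4*k**4 + 3*k**3 - 2*k**2 - k + 1)/(20*k**4 + 52*k**3 + 52*k**2 + 24*k + 5).
s_(k+1) − s_k = -20*k**4 - 52*k**3 - 52*k**2 - 24*k - 5 = t_k.
Telescope: S(n) = s_(n+1) − s_(0) = -4*n**5 - 23*n**4 - 50*n**3 - 51*n**2 - 25*n - 5 − (0) = -4*n**5 - 23*n**4 - 50*n**3 - 51*n**2 - 25*n - 5.

S(n) = -4*n**5 - 23*n**4 - 50*n**3 - 51*n**2 - 25*n - 5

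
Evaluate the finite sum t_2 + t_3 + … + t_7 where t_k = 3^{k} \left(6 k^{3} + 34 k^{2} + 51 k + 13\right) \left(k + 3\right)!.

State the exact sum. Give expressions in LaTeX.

Ratio r(k) = 3*(6*k**4 + 76*k**3 + 345*k**2 + 652*k + 416)/(6*k**3 + 34*k**2 + 51*k + 13).
A = 3*k + 12, B = 1, C = k**3 + 17*k**2/3 + 17*k/2 + 13/6.
Need (3*k + 12)·f(k+1) − (1)·f(k) = k**3 + 17*k**2/3 + 17*k/2 + 13/6.
d = 2 from the (1,0,3) case.
A polynomial solution: f(k) = (2*k**2 - 1)/6.
Certificate R = B(k−1)f/C = (2*k**2 - 1)/(6*k**3 + 34*k**2 + 51*k + 13) gives s_k = 3**k*(2*k**2 - 1)*factorial(k + 3).
Δs = 3**k*(6*k**3 + 34*k**2 + 51*k + 13)*factorial(k + 3), as required.
Telescoping: Σ = s_(8) − s_(2) = 33260553849600 − (7560) = 33260553842040.

Σ = 33260553842040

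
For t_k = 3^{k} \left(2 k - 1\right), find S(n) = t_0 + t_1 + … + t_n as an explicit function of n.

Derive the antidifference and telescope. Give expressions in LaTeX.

t_(k+1)/t_k = 3*(2*k + 1)/(2*k - 1).
Factor: A=3; B=1; C=k - 1/2.
f must satisfy (3)·f(k+1) − (1)·f(k) = k - 1/2.
d = 1 from the (0,0,1) case.
Coefficient equations give f(k) = (k - 2)/2.
R(k) = B(k−1)·f(k)/C(k) = (k - 2)/(2*k - 1); s_k = R·t_k = 3**k*(k - 2).
Verify: 3**k*(2*k - 1) matches t_k.
s_(n+1) = 3**(n + 1)*(n - 1) and s_(0) = -2, so S(n) = 3**(n + 1)*n - 3**(n + 1) + 2.

S(n) = 3^{n + 1} n - 3^{n + 1} + 2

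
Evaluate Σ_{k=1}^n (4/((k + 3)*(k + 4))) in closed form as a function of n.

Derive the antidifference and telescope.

t_(k+1)/t_k = (k + 3)/(k + 5).
A = k + 3, B = k + 5, C = 1.
Need (k + 3)·f(k+1) − (k + 4)·f(k) = 1.
d = 1 from the (1,1,0) case.
Coefficient equations give f(k) = k/3.
So s_k = (B(k−1)f/C)·t_k = (k*(k + 4)/3)·t_k = 4*k/(3*(k + 3)).
s_(k+1) − s_k = 4/(k**2 + 7*k + 12) = t_k.
Σ_(k=1)^n t_k = s_(n+1) − s_(1) = (4*(n + 1)/(3*(n + 4))) − (1/3), i.e. n/(n + 4).

S(n) = n/(n + 4)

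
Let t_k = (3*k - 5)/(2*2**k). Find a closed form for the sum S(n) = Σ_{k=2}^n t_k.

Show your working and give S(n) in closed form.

S(n) = 2**(-n - 1)*(2**(n + 1) - 3*n - 1)

Compute t_(k+1)/t_k: get (3*k - 2)/(2*(3*k - 5)).
A = 1/2, B = 1, C = k - 5/3.
f must satisfy (1/2)·f(k+1) − (1)·f(k) = k - 5/3.
deg f ≤ 1 (via 0,0,1).
Solving with deg f ≤ 1: f(k) = -2*(3*k - 2)/3.
Certificate R = B(k−1)f/C = -2*(3*k - 2)/(3*k - 5) gives s_k = (2 - 3*k)/2**k.
Δs = (3*k - 5)/(2*2**k), as required.
Telescope: S(n) = s_(n+1) − s_(2) = 2**(-n - 1)*(-3*n - 1) − (-1) = 2**(-n - 1)*(2**(n + 1) - 3*n - 1).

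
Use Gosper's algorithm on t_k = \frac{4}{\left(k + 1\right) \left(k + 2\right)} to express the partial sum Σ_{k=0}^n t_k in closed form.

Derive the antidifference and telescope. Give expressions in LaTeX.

S(n) = \frac{4 \left(n + 1\right)}{n + 2}

Compute t_(k+1)/t_k: get (k + 1)/(k + 3).
Take A(k)=k + 1, B(k)=k + 3, C(k)=1.
Set up (k + 1)·f(k+1) − (k + 2)·f(k) − (1) = 0.
deg f ≤ 1 (via 1,1,0).
Match coefficients ⇒ f(k) = k.
Certificate R = B(k−1)f/C = k*(k + 2) gives s_k = 4*k/(k + 1).
s_(k+1) − s_k = 4/(k**2 + 3*k + 2) = t_k.
Telescope: S(n) = s_(n+1) − s_(0) = 4*(n + 1)/(n + 2) − (0) = 4*(n + 1)/(n + 2).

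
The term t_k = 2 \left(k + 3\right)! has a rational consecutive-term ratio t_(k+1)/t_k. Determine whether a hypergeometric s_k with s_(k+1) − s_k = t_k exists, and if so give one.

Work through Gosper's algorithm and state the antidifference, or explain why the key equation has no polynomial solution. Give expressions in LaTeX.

none (Gosper's algorithm certifies no s_k)

t_(k+1)/t_k = k + 4.
Gosper form: A/B · C(k+1)/C(k) with A=k + 4, B=1, C=1.
Need (k + 4)·f(k+1) − (1)·f(k) = 1.
Bound: deg f ≤ -1.
Bound -1 < 0, so the key equation has no polynomial solution.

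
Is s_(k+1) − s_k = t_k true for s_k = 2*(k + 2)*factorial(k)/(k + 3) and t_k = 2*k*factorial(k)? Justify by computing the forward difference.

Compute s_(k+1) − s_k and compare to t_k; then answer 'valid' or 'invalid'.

Invalid: residual -2*(k**2 + 3*k - 1)*factorial(k)/((k + 3)*(k + 4)) ≠ 0.

s_(k+1) = 2*(k + 3)*factorial(k + 1)/(k + 4)
s_(k+1) − s_k = 2*(k**3 + 6*k**2 + 9*k + 1)*factorial(k)/((k + 3)*(k + 4))
(s_(k+1) − s_k) − t_k = -2*(k**2 + 3*k - 1)*factorial(k)/((k + 3)*(k + 4))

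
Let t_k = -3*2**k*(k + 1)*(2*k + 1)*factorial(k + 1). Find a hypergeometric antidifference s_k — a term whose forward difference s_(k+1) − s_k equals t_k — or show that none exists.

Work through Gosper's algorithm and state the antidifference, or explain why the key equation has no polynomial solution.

Step 1: r(k) = (k + 2)**2*(4*k + 6)/((k + 1)*(2*k + 1)).
Take A(k)=2*k + 4, B(k)=1, C(k)=k**2 + 3*k/2 + 1/2.
Solve (2*k + 4)·f(k+1) − (1)·f(k) = k**2 + 3*k/2 + 1/2.
deg f ≤ 1 (via 1,0,2).
A polynomial solution: f(k) = (k - 1)/2.
Certificate R = B(k−1)f/C = (k - 1)/((k + 1)*(2*k + 1)) gives s_k = -3*2**k*(k - 1)*factorial(k + 1).
s_(k+1) − s_k = -3*2**k*(k + 1)*(2*k + 1)*factorial(k + 1) = t_k.

s_k = -3*2**k*(k - 1)*factorial(k + 1)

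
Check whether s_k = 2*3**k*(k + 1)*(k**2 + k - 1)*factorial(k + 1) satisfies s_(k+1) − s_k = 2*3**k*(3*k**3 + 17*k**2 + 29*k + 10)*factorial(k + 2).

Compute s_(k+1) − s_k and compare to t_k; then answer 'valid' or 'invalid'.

s_(k+1) = 6*3**k*(k + 2)*(k**2 + 3*k + 1)*factorial(k + 2)
s_(k+1) − s_k = 2*3**k*(3*k**4 + 20*k**3 + 49*k**2 + 48*k + 13)*factorial(k + 1)
(s_(k+1) − s_k) − t_k = -2*3**k*(3*k**3 + 14*k**2 + 20*k + 7)*factorial(k + 1)

Invalid: residual -2*3**k*(3*k**3 + 14*k**2 + 20*k + 7)*factorial(k + 1) ≠ 0.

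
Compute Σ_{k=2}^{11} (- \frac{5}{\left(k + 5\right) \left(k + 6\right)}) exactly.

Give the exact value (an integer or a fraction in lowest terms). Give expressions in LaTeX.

Σ = -50/119

Compute t_(k+1)/t_k: get (k + 5)/(k + 7).
Factor: A=k + 5; B=k + 7; C=1.
Key eq: (k + 5)·f(k+1) = (k + 6)·f(k) + (1).
Degrees (1,1,0) ⇒ d ≤ 1.
Match coefficients ⇒ f(k) = k/5.
Get s_k = R·t_k = -k/(k + 5) with R(k) = B(k−1)f(k)/C(k) = k*(k + 6)/5.
Check: Δs_k = -5/(k**2 + 11*k + 30). ✓
Evaluate s at k=12 and k=2: -12/17 and -2/7; difference -50/119.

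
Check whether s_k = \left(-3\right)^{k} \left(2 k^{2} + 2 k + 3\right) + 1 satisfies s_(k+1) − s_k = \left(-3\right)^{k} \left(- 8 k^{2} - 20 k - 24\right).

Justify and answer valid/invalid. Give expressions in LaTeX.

s_(k+1) = (-3)**(k + 1)*(2*k + 2*(k + 1)**2 + 5) + 1
s_(k+1) − s_k = (-3)**k*(-8*k**2 - 20*k - 24)
(s_(k+1) − s_k) − t_k = 0

valid (s_(k+1) − s_k reduces to t_k)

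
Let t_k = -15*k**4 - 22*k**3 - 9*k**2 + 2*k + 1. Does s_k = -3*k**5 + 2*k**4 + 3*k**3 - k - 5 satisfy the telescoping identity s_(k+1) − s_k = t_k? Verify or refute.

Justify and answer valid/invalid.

s_(k+1) = -k - 3*(k + 1)**5 + 2*(k + 1)**4 + 3*(k + 1)**3 - 6
s_(k+1) − s_k = -15*k**4 - 22*k**3 - 9*k**2 + 2*k + 1
(s_(k+1) − s_k) − t_k = 0

Valid — Δs_k = t_k.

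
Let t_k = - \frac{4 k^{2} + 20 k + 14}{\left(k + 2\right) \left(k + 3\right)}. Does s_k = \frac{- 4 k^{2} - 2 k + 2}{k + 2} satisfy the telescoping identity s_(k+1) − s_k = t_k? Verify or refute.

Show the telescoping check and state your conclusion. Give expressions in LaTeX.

s_(k+1) = 2*(-k - 2*(k + 1)**2)/(k + 3)
s_(k+1) − s_k = 2*(-2*k**2 - 10*k - 7)/(k**2 + 5*k + 6)
(s_(k+1) − s_k) − t_k = 0

Valid — Δs_k = t_k.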